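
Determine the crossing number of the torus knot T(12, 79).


For a torus knot T(p, q) with gcd(p,q)=1,
the crossing number is min(p*(q-1), q*(p-1)).
p*(q-1) = 12*78 = 936
q*(p-1) = 79*11 = 869
min(936, 869) = 869

869


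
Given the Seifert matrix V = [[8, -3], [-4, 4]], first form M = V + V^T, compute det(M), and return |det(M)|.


Step 1: Form V + V^T where V = [[8, -3], [-4, 4]]
  V^T = [[8, -4], [-3, 4]]
  V + V^T = [[16, -7], [-7, 8]]
Step 2: det(V + V^T) = 16*8 - (-7)*(-7)
  = 128 - 49 = 79
Step 3: Knot determinant = |det(V + V^T)| = |79| = 79

79


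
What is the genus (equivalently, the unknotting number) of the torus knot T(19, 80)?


For a torus knot T(p,q), both the unknotting number and genus equal (p-1)(q-1)/2.
= (19-1)(80-1)/2
= 18*79/2
= 1422/2 = 711

711


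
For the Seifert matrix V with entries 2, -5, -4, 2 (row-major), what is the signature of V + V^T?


Step 1: V + V^T = [[4, -9], [-9, 4]]
Step 2: trace = 8, det = -65
Step 3: Discriminant = 8^2 - 4*(-65) = 324
Step 4: Eigenvalues: 13, -5
Step 5: Signature = (# positive eigenvalues) - (# negative eigenvalues) = 0

0


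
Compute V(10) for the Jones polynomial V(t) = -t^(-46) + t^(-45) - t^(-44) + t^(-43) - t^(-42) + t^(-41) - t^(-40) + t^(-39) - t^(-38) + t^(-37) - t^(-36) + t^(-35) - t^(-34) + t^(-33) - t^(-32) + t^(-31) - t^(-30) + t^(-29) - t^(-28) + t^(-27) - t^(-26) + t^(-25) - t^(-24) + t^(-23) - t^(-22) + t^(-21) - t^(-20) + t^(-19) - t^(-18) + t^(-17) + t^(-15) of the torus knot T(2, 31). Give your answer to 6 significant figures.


Substituting t = 10 into V(t) = -t^(-46) + t^(-45) - t^(-44) + t^(-43) - t^(-42) + t^(-41) - t^(-40) + t^(-39) - t^(-38) + t^(-37) - t^(-36) + t^(-35) - t^(-34) + t^(-33) - t^(-32) + t^(-31) - t^(-30) + t^(-29) - t^(-28) + t^(-27) - t^(-26) + t^(-25) - t^(-24) + t^(-23) - t^(-22) + t^(-21) - t^(-20) + t^(-19) - t^(-18) + t^(-17) + t^(-15):
  (-)t^(-46) = -1e-46
  (+)t^(-45) = 1e-45
  (-)t^(-44) = -1e-44
  (+)t^(-43) = 1e-43
  (-)t^(-42) = -1e-42
  (+)t^(-41) = 1e-41
  (-)t^(-40) = -1e-40
  (+)t^(-39) = 1e-39
  (-)t^(-38) = -1e-38
  (+)t^(-37) = 1e-37
  (-)t^(-36) = -1e-36
  (+)t^(-35) = 1e-35
  (-)t^(-34) = -1e-34
  (+)t^(-33) = 1e-33
  (-)t^(-32) = -1e-32
  (+)t^(-31) = 1e-31
  (-)t^(-30) = -1e-30
  (+)t^(-29) = 1e-29
  (-)t^(-28) = -1e-28
  (+)t^(-27) = 1e-27
  (-)t^(-26) = -1e-26
  (+)t^(-25) = 1e-25
  (-)t^(-24) = -1e-24
  (+)t^(-23) = 1e-23
  (-)t^(-22) = -1e-22
  (+)t^(-21) = 1e-21
  (-)t^(-20) = -1e-20
  (+)t^(-19) = 1e-19
  (-)t^(-18) = -1e-18
  (+)t^(-17) = 1e-17
  (+)t^(-15) = 1e-15
Sum = (-1e-46) + (1e-45) + (-1e-44) + (1e-43) + (-1e-42) + (1e-41) + (-1e-40) + (1e-39) + (-1e-38) + (1e-37) + (-1e-36) + (1e-35) + (-1e-34) + (1e-33) + (-1e-32) + (1e-31) + (-1e-30) + (1e-29) + (-1e-28) + (1e-27) + (-1e-26) + (1e-25) + (-1e-24) + (1e-23) + (-1e-22) + (1e-21) + (-1e-20) + (1e-19) + (-1e-18) + (1e-17) + (1e-15)
= 1.009090909e-15
Rounded to 6 significant figures: 1.00909e-15

1.00909e-15


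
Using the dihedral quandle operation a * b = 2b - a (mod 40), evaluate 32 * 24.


32 * 24 = 2*24 - 32 mod 40
= 48 - 32 mod 40
= 16 mod 40 = 16

16


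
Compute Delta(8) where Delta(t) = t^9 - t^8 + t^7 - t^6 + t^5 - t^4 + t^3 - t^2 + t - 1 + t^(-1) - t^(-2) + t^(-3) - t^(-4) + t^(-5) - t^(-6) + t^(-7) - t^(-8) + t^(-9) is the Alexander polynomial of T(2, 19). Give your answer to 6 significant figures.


Substituting t = 8 into Delta(t) = t^9 - t^8 + t^7 - t^6 + t^5 - t^4 + t^3 - t^2 + t - 1 + t^(-1) - t^(-2) + t^(-3) - t^(-4) + t^(-5) - t^(-6) + t^(-7) - t^(-8) + t^(-9):
Term values: (134217728) + (-16777216) + (2097152) + (-262144) + (32768) + (-4096) + (512) + (-64) + (8) + (-1) + (0.125) + (-0.015625) + (0.00195312) + (-0.000244141) + (3.05176e-05) + (-3.8147e-06) + (4.76837e-07) + (-5.96046e-08) + (7.45058e-09)
Sum = 119304647.1
Rounded to 6 significant figures: 1.19305e+08

1.19305e+08


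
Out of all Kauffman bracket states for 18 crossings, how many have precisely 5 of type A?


We choose which 5 of 18 crossings get A-smoothings.
C(18, 5) = 18! / (5! * 13!)
= 8568

8568


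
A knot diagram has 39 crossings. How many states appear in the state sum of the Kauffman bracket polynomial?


Each crossing contributes 2 choices (A-smoothing or B-smoothing).
Total states = 2^39 = 549755813888

549755813888


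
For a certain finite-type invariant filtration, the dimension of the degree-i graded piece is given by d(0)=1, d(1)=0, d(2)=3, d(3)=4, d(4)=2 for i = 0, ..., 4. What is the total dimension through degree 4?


Total dimension = d(0) + d(1) + ... + d(4)
= 1 + 0 + 3 + 4 + 2
= 10

10


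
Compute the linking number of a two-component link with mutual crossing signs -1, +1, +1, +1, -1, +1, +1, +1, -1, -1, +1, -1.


Step 1: Count positive crossings: 7
Step 2: Count negative crossings: 5
Step 3: Sum of signs = 7 - 5 = 2
Step 4: Linking number = sum/2 = 2/2 = 1

1


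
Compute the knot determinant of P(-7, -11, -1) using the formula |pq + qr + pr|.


Step 1: Compute pq + qr + pr.
pq = (-7)*(-11) = 77
qr = (-11)*(-1) = 11
pr = (-7)*(-1) = 7
pq + qr + pr = 77 + 11 + 7 = 95
Step 2: Take absolute value.
det(P(-7,-11,-1)) = |95| = 95

95


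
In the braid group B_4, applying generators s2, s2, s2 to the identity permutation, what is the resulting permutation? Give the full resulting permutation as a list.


Starting with identity [1, 2, 3, 4].
Apply generators in sequence:
  After s2: [1, 3, 2, 4]
  After s2: [1, 2, 3, 4]
  After s2: [1, 3, 2, 4]
Final permutation: [1, 3, 2, 4]

[1, 3, 2, 4]


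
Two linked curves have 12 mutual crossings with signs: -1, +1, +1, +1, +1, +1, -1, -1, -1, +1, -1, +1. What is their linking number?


Step 1: Count positive crossings: 7
Step 2: Count negative crossings: 5
Step 3: Sum of signs = 7 - 5 = 2
Step 4: Linking number = sum/2 = 2/2 = 1

1


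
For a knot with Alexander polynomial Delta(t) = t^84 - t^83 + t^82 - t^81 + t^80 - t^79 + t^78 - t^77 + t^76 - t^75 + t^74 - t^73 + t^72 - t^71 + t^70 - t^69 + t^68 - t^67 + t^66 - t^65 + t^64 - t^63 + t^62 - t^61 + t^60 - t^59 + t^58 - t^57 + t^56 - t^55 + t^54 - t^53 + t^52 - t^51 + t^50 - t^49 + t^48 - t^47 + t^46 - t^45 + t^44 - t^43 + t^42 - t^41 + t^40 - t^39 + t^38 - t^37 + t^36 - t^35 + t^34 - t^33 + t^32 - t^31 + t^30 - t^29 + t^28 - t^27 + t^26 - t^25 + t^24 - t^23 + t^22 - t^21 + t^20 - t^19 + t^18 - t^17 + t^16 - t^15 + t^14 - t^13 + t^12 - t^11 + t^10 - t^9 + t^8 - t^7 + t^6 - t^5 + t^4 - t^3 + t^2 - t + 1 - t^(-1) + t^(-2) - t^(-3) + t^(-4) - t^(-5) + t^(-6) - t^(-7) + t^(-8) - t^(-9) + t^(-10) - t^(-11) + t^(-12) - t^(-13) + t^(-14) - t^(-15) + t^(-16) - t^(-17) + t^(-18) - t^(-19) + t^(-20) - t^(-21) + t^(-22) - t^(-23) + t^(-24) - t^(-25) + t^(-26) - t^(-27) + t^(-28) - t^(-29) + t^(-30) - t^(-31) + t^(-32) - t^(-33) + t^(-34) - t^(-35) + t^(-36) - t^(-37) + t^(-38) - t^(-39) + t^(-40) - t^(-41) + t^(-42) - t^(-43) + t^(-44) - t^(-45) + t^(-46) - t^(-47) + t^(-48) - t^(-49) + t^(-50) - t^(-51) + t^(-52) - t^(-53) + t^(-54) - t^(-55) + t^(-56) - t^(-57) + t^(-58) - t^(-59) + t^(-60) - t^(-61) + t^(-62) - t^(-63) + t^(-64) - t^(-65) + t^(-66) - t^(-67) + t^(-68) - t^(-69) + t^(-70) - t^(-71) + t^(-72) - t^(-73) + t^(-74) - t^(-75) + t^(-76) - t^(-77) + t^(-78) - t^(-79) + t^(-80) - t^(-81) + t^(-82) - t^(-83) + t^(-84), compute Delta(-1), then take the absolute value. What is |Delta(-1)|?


Step 1: The polynomial has 169 terms with alternating signs, exponents from 84 down to -84.
Step 2: Substitute t = -1. The i-th term has coefficient (-1)^i and exponent (m-i),
  so its value is (-1)^i * (-1)^(m-i) = (-1)^m = 1 for every i.
Step 3: All 169 terms equal 1, so Delta(-1) = 169 * (1) = 169
Step 4: |Delta(-1)| = 169

169


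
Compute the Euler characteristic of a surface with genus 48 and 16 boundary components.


chi = 2 - 2g - b
= 2 - 2*48 - 16
= 2 - 96 - 16 = -110

-110


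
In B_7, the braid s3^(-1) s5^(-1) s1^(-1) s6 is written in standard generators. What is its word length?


The word length counts the number of generators (including inverses).
Listing each generator: s3^(-1), s5^(-1), s1^(-1), s6
There are 4 generators in this braid word.

4


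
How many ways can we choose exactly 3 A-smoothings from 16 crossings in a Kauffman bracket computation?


We choose which 3 of 16 crossings get A-smoothings.
C(16, 3) = 16! / (3! * 13!)
= 560

560


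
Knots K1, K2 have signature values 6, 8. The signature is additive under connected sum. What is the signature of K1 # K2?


The signature is additive under connected sum.
signature(K1 # K2) = (6) + (8)
= 14

14


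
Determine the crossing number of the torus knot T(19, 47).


For a torus knot T(p, q) with gcd(p,q)=1,
the crossing number is min(p*(q-1), q*(p-1)).
p*(q-1) = 19*46 = 874
q*(p-1) = 47*18 = 846
min(874, 846) = 846

846


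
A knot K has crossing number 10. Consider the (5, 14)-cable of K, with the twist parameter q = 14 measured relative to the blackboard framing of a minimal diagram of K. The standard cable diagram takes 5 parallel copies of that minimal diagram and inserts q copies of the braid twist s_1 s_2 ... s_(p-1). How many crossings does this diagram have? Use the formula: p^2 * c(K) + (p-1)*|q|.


Step 1: Each of the c(K) crossings of the companion diagram becomes p*p = p^2 crossings among the p parallel strands, and each of the |q| twists s_1 s_2 ... s_(p-1) adds (p-1) crossings.
  Crossings = p^2 * c(K) + (p-1)*|q|
Step 2: = 5^2 * 10 + (5-1)*14
Step 3: = 25*10 + 4*14
Step 4: = 250 + 56 = 306

306


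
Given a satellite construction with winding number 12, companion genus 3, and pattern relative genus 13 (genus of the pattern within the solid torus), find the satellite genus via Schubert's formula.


Schubert: g(satellite) = g_rel(pattern) + |winding| * g(companion),
where g_rel(pattern) is the genus of the pattern relative to the solid torus.
= 13 + 12 * 3
= 13 + 36 = 49

49


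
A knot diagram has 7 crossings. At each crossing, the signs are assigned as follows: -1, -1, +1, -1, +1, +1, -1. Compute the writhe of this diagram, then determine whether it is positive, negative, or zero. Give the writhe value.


Step 1: Count positive crossings (+1).
Positive crossings: 3
Step 2: Count negative crossings (-1).
Negative crossings: 4
Step 3: Writhe = (positive) - (negative)
w = 3 - 4 = -1
Step 4: |w| = 1, and w is negative

-1


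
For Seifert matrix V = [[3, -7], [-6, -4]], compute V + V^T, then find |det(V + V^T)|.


Step 1: Form V + V^T where V = [[3, -7], [-6, -4]]
  V^T = [[3, -6], [-7, -4]]
  V + V^T = [[6, -13], [-13, -8]]
Step 2: det(V + V^T) = 6*(-8) - (-13)*(-13)
  = -48 - 169 = -217
Step 3: Knot determinant = |det(V + V^T)| = |-217| = 217

217


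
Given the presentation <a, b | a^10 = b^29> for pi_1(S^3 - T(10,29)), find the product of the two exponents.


The relation is a^10 = b^29.
Product of exponents = 10 * 29
= 290

290


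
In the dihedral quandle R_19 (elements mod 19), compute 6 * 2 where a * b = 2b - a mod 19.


6 * 2 = 2*2 - 6 mod 19
= 4 - 6 mod 19
= -2 mod 19 = 17

17


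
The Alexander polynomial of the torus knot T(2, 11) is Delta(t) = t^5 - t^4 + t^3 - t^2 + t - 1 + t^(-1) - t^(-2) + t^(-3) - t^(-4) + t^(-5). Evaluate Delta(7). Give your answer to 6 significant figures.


Substituting t = 7 into Delta(t) = t^5 - t^4 + t^3 - t^2 + t - 1 + t^(-1) - t^(-2) + t^(-3) - t^(-4) + t^(-5):
Term values: (16807) + (-2401) + (343) + (-49) + (7) + (-1) + (0.142857) + (-0.0204082) + (0.00291545) + (-0.000416493) + (5.9499e-05)
Sum = 14706.12501
Rounded to 6 significant figures: 14706.1

14706.1


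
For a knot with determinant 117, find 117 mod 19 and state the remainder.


Step 1: A knot is p-colorable if and only if p divides its determinant.
Step 2: Compute 117 mod 19.
117 = 6 * 19 + 3
Step 3: 117 mod 19 = 3
Step 4: The knot is 19-colorable: no

3


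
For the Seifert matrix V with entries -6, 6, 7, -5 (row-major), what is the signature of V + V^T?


Step 1: V + V^T = [[-12, 13], [13, -10]]
Step 2: trace = -22, det = -49
Step 3: Discriminant = (-22)^2 - 4*(-49) = 680
Step 4: Eigenvalues: 2.0384, -24.0384
Step 5: Signature = (# positive eigenvalues) - (# negative eigenvalues) = 0

0


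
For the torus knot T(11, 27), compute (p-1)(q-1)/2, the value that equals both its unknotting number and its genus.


For a torus knot T(p,q), both the unknotting number and genus equal (p-1)(q-1)/2.
= (11-1)(27-1)/2
= 10*26/2
= 260/2 = 130

130


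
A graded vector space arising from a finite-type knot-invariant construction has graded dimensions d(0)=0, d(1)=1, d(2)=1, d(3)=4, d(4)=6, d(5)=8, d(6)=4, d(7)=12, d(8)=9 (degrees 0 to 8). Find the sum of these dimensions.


Total dimension = d(0) + d(1) + ... + d(8)
= 0 + 1 + 1 + 4 + 6 + 8 + 4 + 12 + 9
= 45

45


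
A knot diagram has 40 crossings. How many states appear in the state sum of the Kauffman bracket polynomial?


Each crossing contributes 2 choices (A-smoothing or B-smoothing).
Total states = 2^40 = 1099511627776

1099511627776


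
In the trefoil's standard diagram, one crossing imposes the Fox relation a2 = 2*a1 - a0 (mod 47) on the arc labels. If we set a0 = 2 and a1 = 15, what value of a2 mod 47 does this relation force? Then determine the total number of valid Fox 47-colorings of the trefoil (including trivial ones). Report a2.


Step 1: Apply the given crossing relation 2*a1 - a0 - a2 = 0 (mod 47).
  a2 = 2*a1 - a0 mod 47
  a2 = 2*15 - 2 mod 47
  a2 = 30 - 2 mod 47
  a2 = 28 mod 47 = 28
Step 2: The trefoil has determinant 3.
  Number of Fox p-colorings (p prime) is p^2 if p = 3, else p.
  Since 47 does not divide 3, only trivial (constant) colorings exist.
  (So the trial a0 = 2, a1 = 15 with a0 != a1 does NOT extend to a valid coloring of the whole trefoil: the other two crossing relations require 3*(a1 - a0) = 0 (mod 47), which fails.)
  Total colorings = 47
Step 3: a2 = 28, total Fox 47-colorings = 47

28


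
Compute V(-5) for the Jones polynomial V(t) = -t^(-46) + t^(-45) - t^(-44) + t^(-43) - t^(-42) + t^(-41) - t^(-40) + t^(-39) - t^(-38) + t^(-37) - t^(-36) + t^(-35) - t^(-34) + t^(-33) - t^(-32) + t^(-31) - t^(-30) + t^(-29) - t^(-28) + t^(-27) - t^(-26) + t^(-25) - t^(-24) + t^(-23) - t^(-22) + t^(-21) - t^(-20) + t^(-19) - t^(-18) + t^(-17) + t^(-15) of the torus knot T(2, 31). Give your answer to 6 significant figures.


Substituting t = -5 into V(t) = -t^(-46) + t^(-45) - t^(-44) + t^(-43) - t^(-42) + t^(-41) - t^(-40) + t^(-39) - t^(-38) + t^(-37) - t^(-36) + t^(-35) - t^(-34) + t^(-33) - t^(-32) + t^(-31) - t^(-30) + t^(-29) - t^(-28) + t^(-27) - t^(-26) + t^(-25) - t^(-24) + t^(-23) - t^(-22) + t^(-21) - t^(-20) + t^(-19) - t^(-18) + t^(-17) + t^(-15):
  (-)t^(-46) = -7.03687e-33
  (+)t^(-45) = -3.51844e-32
  (-)t^(-44) = -1.75922e-31
  (+)t^(-43) = -8.79609e-31
  (-)t^(-42) = -4.39805e-30
  (+)t^(-41) = -2.19902e-29
  (-)t^(-40) = -1.09951e-28
  (+)t^(-39) = -5.49756e-28
  (-)t^(-38) = -2.74878e-27
  (+)t^(-37) = -1.37439e-26
  (-)t^(-36) = -6.87195e-26
  (+)t^(-35) = -3.43597e-25
  (-)t^(-34) = -1.71799e-24
  (+)t^(-33) = -8.58993e-24
  (-)t^(-32) = -4.29497e-23
  (+)t^(-31) = -2.14748e-22
  (-)t^(-30) = -1.07374e-21
  (+)t^(-29) = -5.36871e-21
  (-)t^(-28) = -2.68435e-20
  (+)t^(-27) = -1.34218e-19
  (-)t^(-26) = -6.71089e-19
  (+)t^(-25) = -3.35544e-18
  (-)t^(-24) = -1.67772e-17
  (+)t^(-23) = -8.38861e-17
  (-)t^(-22) = -4.1943e-16
  (+)t^(-21) = -2.09715e-15
  (-)t^(-20) = -1.04858e-14
  (+)t^(-19) = -5.24288e-14
  (-)t^(-18) = -2.62144e-13
  (+)t^(-17) = -1.31072e-12
  (+)t^(-15) = -3.2768e-11
Sum = (-7.03687e-33) + (-3.51844e-32) + (-1.75922e-31) + (-8.79609e-31) + (-4.39805e-30) + (-2.19902e-29) + (-1.09951e-28) + (-5.49756e-28) + (-2.74878e-27) + (-1.37439e-26) + (-6.87195e-26) + (-3.43597e-25) + (-1.71799e-24) + (-8.58993e-24) + (-4.29497e-23) + (-2.14748e-22) + (-1.07374e-21) + (-5.36871e-21) + (-2.68435e-20) + (-1.34218e-19) + (-6.71089e-19) + (-3.35544e-18) + (-1.67772e-17) + (-8.38861e-17) + (-4.1943e-16) + (-2.09715e-15) + (-1.04858e-14) + (-5.24288e-14) + (-2.62144e-13) + (-1.31072e-12) + (-3.2768e-11)
= -3.44064e-11
Rounded to 6 significant figures: -3.44064e-11

-3.44064e-11


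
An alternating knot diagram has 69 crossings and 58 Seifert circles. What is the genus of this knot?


For alternating knots, g = (c - s + 1)/2.
= (69 - 58 + 1)/2
= 12/2 = 6

6


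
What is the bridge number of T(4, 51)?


The bridge number of T(p,q) is min(p,q).
min(4, 51) = 4

4


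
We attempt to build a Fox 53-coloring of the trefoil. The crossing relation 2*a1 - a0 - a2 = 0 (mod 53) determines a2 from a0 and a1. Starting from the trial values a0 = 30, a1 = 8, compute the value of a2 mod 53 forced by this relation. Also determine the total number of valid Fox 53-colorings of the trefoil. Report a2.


Step 1: Apply the given crossing relation 2*a1 - a0 - a2 = 0 (mod 53).
  a2 = 2*a1 - a0 mod 53
  a2 = 2*8 - 30 mod 53
  a2 = 16 - 30 mod 53
  a2 = -14 mod 53 = 39
Step 2: The trefoil has determinant 3.
  Number of Fox p-colorings (p prime) is p^2 if p = 3, else p.
  Since 53 does not divide 3, only trivial (constant) colorings exist.
  (So the trial a0 = 30, a1 = 8 with a0 != a1 does NOT extend to a valid coloring of the whole trefoil: the other two crossing relations require 3*(a1 - a0) = 0 (mod 53), which fails.)
  Total colorings = 53
Step 3: a2 = 39, total Fox 53-colorings = 53

39


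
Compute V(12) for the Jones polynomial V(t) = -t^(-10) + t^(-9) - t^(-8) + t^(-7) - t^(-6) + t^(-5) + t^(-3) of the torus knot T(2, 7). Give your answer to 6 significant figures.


Substituting t = 12 into V(t) = -t^(-10) + t^(-9) - t^(-8) + t^(-7) - t^(-6) + t^(-5) + t^(-3):
  (-)t^(-10) = -1.61506e-11
  (+)t^(-9) = 1.93807e-10
  (-)t^(-8) = -2.32568e-09
  (+)t^(-7) = 2.79082e-08
  (-)t^(-6) = -3.34898e-07
  (+)t^(-5) = 4.01878e-06
  (+)t^(-3) = 0.000578704
Sum = (-1.61506e-11) + (1.93807e-10) + (-2.32568e-09) + (2.79082e-08) + (-3.34898e-07) + (4.01878e-06) + (0.000578704)
= 0.0005824133416
Rounded to 6 significant figures: 0.000582413

0.000582413


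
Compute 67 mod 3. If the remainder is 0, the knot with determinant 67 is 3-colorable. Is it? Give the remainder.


Step 1: A knot is p-colorable if and only if p divides its determinant.
Step 2: Compute 67 mod 3.
67 = 22 * 3 + 1
Step 3: 67 mod 3 = 1
Step 4: The knot is 3-colorable: no

1


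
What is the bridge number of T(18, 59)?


The bridge number of T(p,q) is min(p,q).
min(18, 59) = 18

18


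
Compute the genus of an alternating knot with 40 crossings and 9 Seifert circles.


For alternating knots, g = (c - s + 1)/2.
= (40 - 9 + 1)/2
= 32/2 = 16

16


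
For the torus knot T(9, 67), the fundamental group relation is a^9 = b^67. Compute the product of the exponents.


The relation is a^9 = b^67.
Product of exponents = 9 * 67
= 603

603


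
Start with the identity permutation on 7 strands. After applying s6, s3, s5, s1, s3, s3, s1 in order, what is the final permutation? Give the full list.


Starting with identity [1, 2, 3, 4, 5, 6, 7].
Apply generators in sequence:
  After s6: [1, 2, 3, 4, 5, 7, 6]
  After s3: [1, 2, 4, 3, 5, 7, 6]
  After s5: [1, 2, 4, 3, 7, 5, 6]
  After s1: [2, 1, 4, 3, 7, 5, 6]
  After s3: [2, 1, 3, 4, 7, 5, 6]
  After s3: [2, 1, 4, 3, 7, 5, 6]
  After s1: [1, 2, 4, 3, 7, 5, 6]
Final permutation: [1, 2, 4, 3, 7, 5, 6]

[1, 2, 4, 3, 7, 5, 6]


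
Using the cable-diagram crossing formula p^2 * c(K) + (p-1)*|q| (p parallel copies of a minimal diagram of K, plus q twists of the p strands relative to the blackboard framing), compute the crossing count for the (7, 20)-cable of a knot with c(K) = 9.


Step 1: Each of the c(K) crossings of the companion diagram becomes p*p = p^2 crossings among the p parallel strands, and each of the |q| twists s_1 s_2 ... s_(p-1) adds (p-1) crossings.
  Crossings = p^2 * c(K) + (p-1)*|q|
Step 2: = 7^2 * 9 + (7-1)*20
Step 3: = 49*9 + 6*20
Step 4: = 441 + 120 = 561

561


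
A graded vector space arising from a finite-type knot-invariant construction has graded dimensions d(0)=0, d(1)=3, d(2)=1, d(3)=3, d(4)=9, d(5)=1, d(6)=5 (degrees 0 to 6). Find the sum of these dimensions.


Total dimension = d(0) + d(1) + ... + d(6)
= 0 + 3 + 1 + 3 + 9 + 1 + 5
= 22

22


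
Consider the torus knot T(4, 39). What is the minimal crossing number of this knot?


For a torus knot T(p, q) with gcd(p,q)=1,
the crossing number is min(p*(q-1), q*(p-1)).
p*(q-1) = 4*38 = 152
q*(p-1) = 39*3 = 117
min(152, 117) = 117

117


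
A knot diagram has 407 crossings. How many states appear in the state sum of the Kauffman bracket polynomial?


Each crossing contributes 2 choices (A-smoothing or B-smoothing).
Total states = 2^407 = 330527984395124299475957654016385519914202341482140609642324397637202895618155672912594605219857642423795606012511679152128

330527984395124299475957654016385519914202341482140609642324397637202895618155672912594605219857642423795606012511679152128


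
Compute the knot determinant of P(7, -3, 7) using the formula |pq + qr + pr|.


Step 1: Compute pq + qr + pr.
pq = 7*(-3) = -21
qr = (-3)*7 = -21
pr = 7*7 = 49
pq + qr + pr = -21 + (-21) + 49 = 7
Step 2: Take absolute value.
det(P(7,-3,7)) = |7| = 7

7


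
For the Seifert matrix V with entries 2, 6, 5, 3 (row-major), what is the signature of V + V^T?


Step 1: V + V^T = [[4, 11], [11, 6]]
Step 2: trace = 10, det = -97
Step 3: Discriminant = 10^2 - 4*(-97) = 488
Step 4: Eigenvalues: 16.0454, -6.04536
Step 5: Signature = (# positive eigenvalues) - (# negative eigenvalues) = 0

0


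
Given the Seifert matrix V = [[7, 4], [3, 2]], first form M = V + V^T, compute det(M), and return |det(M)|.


Step 1: Form V + V^T where V = [[7, 4], [3, 2]]
  V^T = [[7, 3], [4, 2]]
  V + V^T = [[14, 7], [7, 4]]
Step 2: det(V + V^T) = 14*4 - 7*7
  = 56 - 49 = 7
Step 3: Knot determinant = |det(V + V^T)| = |7| = 7

7


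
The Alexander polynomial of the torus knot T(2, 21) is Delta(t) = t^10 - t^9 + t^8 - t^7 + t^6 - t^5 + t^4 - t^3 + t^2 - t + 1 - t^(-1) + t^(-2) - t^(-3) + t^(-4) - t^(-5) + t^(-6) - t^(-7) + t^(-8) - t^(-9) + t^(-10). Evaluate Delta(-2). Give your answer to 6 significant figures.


Substituting t = -2 into Delta(t) = t^10 - t^9 + t^8 - t^7 + t^6 - t^5 + t^4 - t^3 + t^2 - t + 1 - t^(-1) + t^(-2) - t^(-3) + t^(-4) - t^(-5) + t^(-6) - t^(-7) + t^(-8) - t^(-9) + t^(-10):
Term values: (1024) + (512) + (256) + (128) + (64) + (32) + (16) + (8) + (4) + (2) + (1) + (0.5) + (0.25) + (0.125) + (0.0625) + (0.03125) + (0.015625) + (0.0078125) + (0.00390625) + (0.00195312) + (0.000976562)
Sum = 2047.999023
Rounded to 6 significant figures: 2048

2048


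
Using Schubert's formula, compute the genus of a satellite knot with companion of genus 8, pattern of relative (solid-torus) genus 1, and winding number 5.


Schubert: g(satellite) = g_rel(pattern) + |winding| * g(companion),
where g_rel(pattern) is the genus of the pattern relative to the solid torus.
= 1 + 5 * 8
= 1 + 40 = 41

41


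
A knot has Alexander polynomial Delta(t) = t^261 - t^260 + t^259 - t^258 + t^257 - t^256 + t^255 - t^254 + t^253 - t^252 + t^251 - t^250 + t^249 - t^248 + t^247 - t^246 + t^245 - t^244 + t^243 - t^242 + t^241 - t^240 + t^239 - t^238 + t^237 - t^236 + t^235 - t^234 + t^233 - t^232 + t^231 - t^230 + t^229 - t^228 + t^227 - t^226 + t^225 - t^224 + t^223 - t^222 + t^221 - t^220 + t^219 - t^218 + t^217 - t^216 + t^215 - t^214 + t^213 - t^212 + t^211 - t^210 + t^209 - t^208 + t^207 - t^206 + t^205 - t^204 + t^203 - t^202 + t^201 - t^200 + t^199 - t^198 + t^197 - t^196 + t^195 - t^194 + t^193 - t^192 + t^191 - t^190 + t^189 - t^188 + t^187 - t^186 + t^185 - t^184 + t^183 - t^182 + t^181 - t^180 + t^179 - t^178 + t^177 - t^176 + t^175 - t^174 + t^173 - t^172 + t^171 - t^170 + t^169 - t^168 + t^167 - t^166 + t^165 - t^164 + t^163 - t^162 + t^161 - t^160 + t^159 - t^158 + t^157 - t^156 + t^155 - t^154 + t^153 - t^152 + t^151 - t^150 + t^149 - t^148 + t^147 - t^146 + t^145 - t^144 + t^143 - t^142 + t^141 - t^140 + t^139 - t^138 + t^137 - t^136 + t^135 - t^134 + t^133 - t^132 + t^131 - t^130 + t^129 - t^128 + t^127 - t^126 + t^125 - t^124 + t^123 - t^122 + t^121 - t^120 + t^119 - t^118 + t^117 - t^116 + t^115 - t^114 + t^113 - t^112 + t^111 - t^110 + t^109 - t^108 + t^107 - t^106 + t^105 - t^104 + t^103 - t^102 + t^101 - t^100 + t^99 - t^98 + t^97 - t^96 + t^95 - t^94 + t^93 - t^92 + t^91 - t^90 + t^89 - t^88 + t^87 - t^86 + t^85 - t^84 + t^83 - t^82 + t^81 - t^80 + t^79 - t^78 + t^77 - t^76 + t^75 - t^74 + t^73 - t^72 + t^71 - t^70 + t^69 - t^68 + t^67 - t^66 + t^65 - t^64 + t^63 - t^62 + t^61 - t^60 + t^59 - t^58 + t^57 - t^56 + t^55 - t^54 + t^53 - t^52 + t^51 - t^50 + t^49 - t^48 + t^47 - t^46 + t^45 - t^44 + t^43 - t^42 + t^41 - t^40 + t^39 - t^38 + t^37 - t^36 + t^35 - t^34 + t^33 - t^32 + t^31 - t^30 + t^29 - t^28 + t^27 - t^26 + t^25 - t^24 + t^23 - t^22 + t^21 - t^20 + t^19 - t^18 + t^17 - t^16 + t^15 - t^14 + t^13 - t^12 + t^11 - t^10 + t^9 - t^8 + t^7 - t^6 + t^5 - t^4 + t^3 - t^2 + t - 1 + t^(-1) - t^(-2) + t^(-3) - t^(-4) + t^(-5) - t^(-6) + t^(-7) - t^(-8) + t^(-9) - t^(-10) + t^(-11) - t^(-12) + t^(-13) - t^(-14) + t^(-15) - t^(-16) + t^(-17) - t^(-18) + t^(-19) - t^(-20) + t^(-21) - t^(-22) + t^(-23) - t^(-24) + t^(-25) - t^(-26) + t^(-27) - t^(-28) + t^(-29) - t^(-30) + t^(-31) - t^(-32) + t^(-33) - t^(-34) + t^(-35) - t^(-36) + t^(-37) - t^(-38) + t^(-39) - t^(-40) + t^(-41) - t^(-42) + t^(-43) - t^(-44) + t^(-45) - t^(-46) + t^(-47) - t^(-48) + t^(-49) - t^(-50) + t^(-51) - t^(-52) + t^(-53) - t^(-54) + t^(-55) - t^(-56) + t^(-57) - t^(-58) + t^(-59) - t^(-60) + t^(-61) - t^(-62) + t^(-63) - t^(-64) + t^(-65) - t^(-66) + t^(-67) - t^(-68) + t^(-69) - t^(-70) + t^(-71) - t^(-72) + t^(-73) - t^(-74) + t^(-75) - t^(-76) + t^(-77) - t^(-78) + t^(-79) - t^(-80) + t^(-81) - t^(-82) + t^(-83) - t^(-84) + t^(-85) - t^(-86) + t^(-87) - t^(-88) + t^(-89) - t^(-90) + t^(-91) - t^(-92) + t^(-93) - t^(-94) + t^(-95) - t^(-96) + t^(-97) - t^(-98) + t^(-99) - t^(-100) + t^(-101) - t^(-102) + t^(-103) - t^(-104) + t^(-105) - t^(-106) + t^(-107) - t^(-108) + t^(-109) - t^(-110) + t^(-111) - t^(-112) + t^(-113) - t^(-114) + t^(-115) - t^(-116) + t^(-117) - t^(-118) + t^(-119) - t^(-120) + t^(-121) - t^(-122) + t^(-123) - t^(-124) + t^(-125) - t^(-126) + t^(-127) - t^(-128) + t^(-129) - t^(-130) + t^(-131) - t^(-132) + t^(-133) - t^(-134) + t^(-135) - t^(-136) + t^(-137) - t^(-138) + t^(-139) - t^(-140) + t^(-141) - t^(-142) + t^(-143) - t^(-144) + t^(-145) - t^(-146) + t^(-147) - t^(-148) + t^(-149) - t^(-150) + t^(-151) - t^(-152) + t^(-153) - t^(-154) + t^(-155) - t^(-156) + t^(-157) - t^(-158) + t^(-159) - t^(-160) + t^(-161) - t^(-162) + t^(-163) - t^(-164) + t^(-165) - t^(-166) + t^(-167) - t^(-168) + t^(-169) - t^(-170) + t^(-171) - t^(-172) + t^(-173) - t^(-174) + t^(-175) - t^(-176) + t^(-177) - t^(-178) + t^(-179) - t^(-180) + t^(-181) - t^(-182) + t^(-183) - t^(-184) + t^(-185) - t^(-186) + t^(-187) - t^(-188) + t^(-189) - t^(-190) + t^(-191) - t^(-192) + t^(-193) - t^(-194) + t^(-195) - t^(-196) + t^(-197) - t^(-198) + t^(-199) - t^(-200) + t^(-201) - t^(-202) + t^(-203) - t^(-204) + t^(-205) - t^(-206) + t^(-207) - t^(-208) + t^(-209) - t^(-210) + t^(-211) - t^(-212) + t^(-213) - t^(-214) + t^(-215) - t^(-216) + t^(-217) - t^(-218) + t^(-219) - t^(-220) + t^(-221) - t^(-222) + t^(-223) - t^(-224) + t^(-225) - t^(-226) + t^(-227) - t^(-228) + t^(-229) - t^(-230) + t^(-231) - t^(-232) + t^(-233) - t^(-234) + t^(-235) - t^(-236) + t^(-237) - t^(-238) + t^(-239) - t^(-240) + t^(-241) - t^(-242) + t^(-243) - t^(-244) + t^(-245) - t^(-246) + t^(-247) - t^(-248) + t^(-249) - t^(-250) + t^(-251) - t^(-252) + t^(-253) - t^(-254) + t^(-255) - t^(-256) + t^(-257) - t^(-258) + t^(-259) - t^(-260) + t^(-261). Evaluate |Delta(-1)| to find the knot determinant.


Step 1: The polynomial has 523 terms with alternating signs, exponents from 261 down to -261.
Step 2: Substitute t = -1. The i-th term has coefficient (-1)^i and exponent (m-i),
  so its value is (-1)^i * (-1)^(m-i) = (-1)^m = -1 for every i.
Step 3: All 523 terms equal -1, so Delta(-1) = 523 * (-1) = -523
Step 4: |Delta(-1)| = 523

523


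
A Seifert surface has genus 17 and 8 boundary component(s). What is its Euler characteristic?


chi = 2 - 2g - b
= 2 - 2*17 - 8
= 2 - 34 - 8 = -40

-40


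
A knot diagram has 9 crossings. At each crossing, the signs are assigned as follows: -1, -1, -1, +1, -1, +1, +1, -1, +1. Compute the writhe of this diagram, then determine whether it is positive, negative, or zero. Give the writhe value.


Step 1: Count positive crossings (+1).
Positive crossings: 4
Step 2: Count negative crossings (-1).
Negative crossings: 5
Step 3: Writhe = (positive) - (negative)
w = 4 - 5 = -1
Step 4: |w| = 1, and w is negative

-1


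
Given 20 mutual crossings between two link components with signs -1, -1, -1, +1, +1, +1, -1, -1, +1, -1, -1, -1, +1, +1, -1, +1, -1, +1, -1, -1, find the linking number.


Step 1: Count positive crossings: 8
Step 2: Count negative crossings: 12
Step 3: Sum of signs = 8 - 12 = -4
Step 4: Linking number = sum/2 = -4/2 = -2

-2


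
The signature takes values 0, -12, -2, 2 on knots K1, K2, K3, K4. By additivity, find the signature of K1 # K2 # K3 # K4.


The signature is additive under connected sum.
signature(K1 # K2 # K3 # K4) = (0) + (-12) + (-2) + (2)
= -12

-12


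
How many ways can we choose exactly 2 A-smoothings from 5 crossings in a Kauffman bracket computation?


We choose which 2 of 5 crossings get A-smoothings.
C(5, 2) = 5! / (2! * 3!)
= 10

10


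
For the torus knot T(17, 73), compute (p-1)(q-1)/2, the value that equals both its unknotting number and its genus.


For a torus knot T(p,q), both the unknotting number and genus equal (p-1)(q-1)/2.
= (17-1)(73-1)/2
= 16*72/2
= 1152/2 = 576

576


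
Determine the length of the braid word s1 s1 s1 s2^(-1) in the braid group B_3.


The word length counts the number of generators (including inverses).
Listing each generator: s1, s1, s1, s2^(-1)
There are 4 generators in this braid word.

4


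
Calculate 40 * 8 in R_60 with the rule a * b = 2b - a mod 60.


40 * 8 = 2*8 - 40 mod 60
= 16 - 40 mod 60
= -24 mod 60 = 36

36


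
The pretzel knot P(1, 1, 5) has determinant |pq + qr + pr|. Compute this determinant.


Step 1: Compute pq + qr + pr.
pq = 1*1 = 1
qr = 1*5 = 5
pr = 1*5 = 5
pq + qr + pr = 1 + 5 + 5 = 11
Step 2: Take absolute value.
det(P(1,1,5)) = |11| = 11

11


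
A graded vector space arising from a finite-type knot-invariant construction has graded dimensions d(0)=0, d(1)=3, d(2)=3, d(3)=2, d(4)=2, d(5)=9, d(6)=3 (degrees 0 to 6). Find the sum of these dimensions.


Total dimension = d(0) + d(1) + ... + d(6)
= 0 + 3 + 3 + 2 + 2 + 9 + 3
= 22

22


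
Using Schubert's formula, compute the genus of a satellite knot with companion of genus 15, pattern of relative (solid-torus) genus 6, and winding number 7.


Schubert: g(satellite) = g_rel(pattern) + |winding| * g(companion),
where g_rel(pattern) is the genus of the pattern relative to the solid torus.
= 6 + 7 * 15
= 6 + 105 = 111

111


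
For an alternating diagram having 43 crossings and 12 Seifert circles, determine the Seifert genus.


For alternating knots, g = (c - s + 1)/2.
= (43 - 12 + 1)/2
= 32/2 = 16

16


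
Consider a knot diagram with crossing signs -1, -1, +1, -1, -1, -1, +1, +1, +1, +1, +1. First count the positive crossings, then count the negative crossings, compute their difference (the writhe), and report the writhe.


Step 1: Count positive crossings (+1).
Positive crossings: 6
Step 2: Count negative crossings (-1).
Negative crossings: 5
Step 3: Writhe = (positive) - (negative)
w = 6 - 5 = 1
Step 4: |w| = 1, and w is positive

1


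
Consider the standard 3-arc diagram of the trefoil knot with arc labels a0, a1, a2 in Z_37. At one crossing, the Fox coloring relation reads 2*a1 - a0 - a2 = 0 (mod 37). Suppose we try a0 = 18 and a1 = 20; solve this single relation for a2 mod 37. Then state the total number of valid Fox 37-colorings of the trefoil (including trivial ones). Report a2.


Step 1: Apply the given crossing relation 2*a1 - a0 - a2 = 0 (mod 37).
  a2 = 2*a1 - a0 mod 37
  a2 = 2*20 - 18 mod 37
  a2 = 40 - 18 mod 37
  a2 = 22 mod 37 = 22
Step 2: The trefoil has determinant 3.
  Number of Fox p-colorings (p prime) is p^2 if p = 3, else p.
  Since 37 does not divide 3, only trivial (constant) colorings exist.
  (So the trial a0 = 18, a1 = 20 with a0 != a1 does NOT extend to a valid coloring of the whole trefoil: the other two crossing relations require 3*(a1 - a0) = 0 (mod 37), which fails.)
  Total colorings = 37
Step 3: a2 = 22, total Fox 37-colorings = 37

22


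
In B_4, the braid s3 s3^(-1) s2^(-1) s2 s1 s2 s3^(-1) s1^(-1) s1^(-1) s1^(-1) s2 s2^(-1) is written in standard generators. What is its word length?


The word length counts the number of generators (including inverses).
Listing each generator: s3, s3^(-1), s2^(-1), s2, s1, s2, s3^(-1), s1^(-1), s1^(-1), s1^(-1), s2, s2^(-1)
There are 12 generators in this braid word.

12


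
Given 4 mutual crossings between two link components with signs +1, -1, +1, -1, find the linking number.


Step 1: Count positive crossings: 2
Step 2: Count negative crossings: 2
Step 3: Sum of signs = 2 - 2 = 0
Step 4: Linking number = sum/2 = 0/2 = 0

0


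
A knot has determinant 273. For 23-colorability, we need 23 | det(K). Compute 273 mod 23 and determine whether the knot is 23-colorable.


Step 1: A knot is p-colorable if and only if p divides its determinant.
Step 2: Compute 273 mod 23.
273 = 11 * 23 + 20
Step 3: 273 mod 23 = 20
Step 4: The knot is 23-colorable: no

20


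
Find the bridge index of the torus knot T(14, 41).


The bridge number of T(p,q) is min(p,q).
min(14, 41) = 14

14


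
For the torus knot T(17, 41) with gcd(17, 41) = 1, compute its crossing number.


For a torus knot T(p, q) with gcd(p,q)=1,
the crossing number is min(p*(q-1), q*(p-1)).
p*(q-1) = 17*40 = 680
q*(p-1) = 41*16 = 656
min(680, 656) = 656

656


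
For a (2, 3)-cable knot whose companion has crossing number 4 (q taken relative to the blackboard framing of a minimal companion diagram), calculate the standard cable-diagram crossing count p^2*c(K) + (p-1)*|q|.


Step 1: Each of the c(K) crossings of the companion diagram becomes p*p = p^2 crossings among the p parallel strands, and each of the |q| twists s_1 s_2 ... s_(p-1) adds (p-1) crossings.
  Crossings = p^2 * c(K) + (p-1)*|q|
Step 2: = 2^2 * 4 + (2-1)*3
Step 3: = 4*4 + 1*3
Step 4: = 16 + 3 = 19

19


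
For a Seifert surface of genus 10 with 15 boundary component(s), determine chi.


chi = 2 - 2g - b
= 2 - 2*10 - 15
= 2 - 20 - 15 = -33

-33


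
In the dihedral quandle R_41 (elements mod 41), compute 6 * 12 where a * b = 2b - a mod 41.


6 * 12 = 2*12 - 6 mod 41
= 24 - 6 mod 41
= 18 mod 41 = 18

18


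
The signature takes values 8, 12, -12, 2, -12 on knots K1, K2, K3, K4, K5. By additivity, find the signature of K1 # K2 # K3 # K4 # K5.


The signature is additive under connected sum.
signature(K1 # K2 # K3 # K4 # K5) = (8) + (12) + (-12) + (2) + (-12)
= -2

-2


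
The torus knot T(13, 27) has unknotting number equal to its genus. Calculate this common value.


For a torus knot T(p,q), both the unknotting number and genus equal (p-1)(q-1)/2.
= (13-1)(27-1)/2
= 12*26/2
= 312/2 = 156

156


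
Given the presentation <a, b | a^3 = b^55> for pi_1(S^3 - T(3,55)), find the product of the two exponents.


The relation is a^3 = b^55.
Product of exponents = 3 * 55
= 165

165


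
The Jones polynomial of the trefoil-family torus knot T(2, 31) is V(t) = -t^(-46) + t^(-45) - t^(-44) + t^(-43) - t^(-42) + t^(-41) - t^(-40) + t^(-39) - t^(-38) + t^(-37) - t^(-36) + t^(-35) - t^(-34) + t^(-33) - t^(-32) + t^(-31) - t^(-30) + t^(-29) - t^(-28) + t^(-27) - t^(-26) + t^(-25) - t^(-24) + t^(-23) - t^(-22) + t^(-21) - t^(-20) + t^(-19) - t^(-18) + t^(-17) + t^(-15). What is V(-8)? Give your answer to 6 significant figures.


Substituting t = -8 into V(t) = -t^(-46) + t^(-45) - t^(-44) + t^(-43) - t^(-42) + t^(-41) - t^(-40) + t^(-39) - t^(-38) + t^(-37) - t^(-36) + t^(-35) - t^(-34) + t^(-33) - t^(-32) + t^(-31) - t^(-30) + t^(-29) - t^(-28) + t^(-27) - t^(-26) + t^(-25) - t^(-24) + t^(-23) - t^(-22) + t^(-21) - t^(-20) + t^(-19) - t^(-18) + t^(-17) + t^(-15):
  (-)t^(-46) = -2.86986e-42
  (+)t^(-45) = -2.29589e-41
  (-)t^(-44) = -1.83671e-40
  (+)t^(-43) = -1.46937e-39
  (-)t^(-42) = -1.17549e-38
  (+)t^(-41) = -9.40395e-38
  (-)t^(-40) = -7.52316e-37
  (+)t^(-39) = -6.01853e-36
  (-)t^(-38) = -4.81482e-35
  (+)t^(-37) = -3.85186e-34
  (-)t^(-36) = -3.08149e-33
  (+)t^(-35) = -2.46519e-32
  (-)t^(-34) = -1.97215e-31
  (+)t^(-33) = -1.57772e-30
  (-)t^(-32) = -1.26218e-29
  (+)t^(-31) = -1.00974e-28
  (-)t^(-30) = -8.07794e-28
  (+)t^(-29) = -6.46235e-27
  (-)t^(-28) = -5.16988e-26
  (+)t^(-27) = -4.1359e-25
  (-)t^(-26) = -3.30872e-24
  (+)t^(-25) = -2.64698e-23
  (-)t^(-24) = -2.11758e-22
  (+)t^(-23) = -1.69407e-21
  (-)t^(-22) = -1.35525e-20
  (+)t^(-21) = -1.0842e-19
  (-)t^(-20) = -8.67362e-19
  (+)t^(-19) = -6.93889e-18
  (-)t^(-18) = -5.55112e-17
  (+)t^(-17) = -4.44089e-16
  (+)t^(-15) = -2.84217e-14
Sum = (-2.86986e-42) + (-2.29589e-41) + (-1.83671e-40) + (-1.46937e-39) + (-1.17549e-38) + (-9.40395e-38) + (-7.52316e-37) + (-6.01853e-36) + (-4.81482e-35) + (-3.85186e-34) + (-3.08149e-33) + (-2.46519e-32) + (-1.97215e-31) + (-1.57772e-30) + (-1.26218e-29) + (-1.00974e-28) + (-8.07794e-28) + (-6.46235e-27) + (-5.16988e-26) + (-4.1359e-25) + (-3.30872e-24) + (-2.64698e-23) + (-2.11758e-22) + (-1.69407e-21) + (-1.35525e-20) + (-1.0842e-19) + (-8.67362e-19) + (-6.93889e-18) + (-5.55112e-17) + (-4.44089e-16) + (-2.84217e-14)
= -2.892923996e-14
Rounded to 6 significant figures: -2.89292e-14

-2.89292e-14


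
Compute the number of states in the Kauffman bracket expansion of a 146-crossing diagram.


Each crossing contributes 2 choices (A-smoothing or B-smoothing).
Total states = 2^146 = 89202980794122492566142873090593446023921664

89202980794122492566142873090593446023921664


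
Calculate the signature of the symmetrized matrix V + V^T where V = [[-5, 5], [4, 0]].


Step 1: V + V^T = [[-10, 9], [9, 0]]
Step 2: trace = -10, det = -81
Step 3: Discriminant = (-10)^2 - 4*(-81) = 424
Step 4: Eigenvalues: 5.29563, -15.2956
Step 5: Signature = (# positive eigenvalues) - (# negative eigenvalues) = 0

0


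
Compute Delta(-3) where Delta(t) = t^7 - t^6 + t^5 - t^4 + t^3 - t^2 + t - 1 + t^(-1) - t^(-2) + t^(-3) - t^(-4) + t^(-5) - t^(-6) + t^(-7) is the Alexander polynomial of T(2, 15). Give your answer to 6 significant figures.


Substituting t = -3 into Delta(t) = t^7 - t^6 + t^5 - t^4 + t^3 - t^2 + t - 1 + t^(-1) - t^(-2) + t^(-3) - t^(-4) + t^(-5) - t^(-6) + t^(-7):
Term values: (-2187) + (-729) + (-243) + (-81) + (-27) + (-9) + (-3) + (-1) + (-0.333333) + (-0.111111) + (-0.037037) + (-0.0123457) + (-0.00411523) + (-0.00137174) + (-0.000457247)
Sum = -3280.499771
Rounded to 6 significant figures: -3280.5

-3280.5


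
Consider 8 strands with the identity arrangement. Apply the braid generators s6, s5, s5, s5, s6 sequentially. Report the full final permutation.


Starting with identity [1, 2, 3, 4, 5, 6, 7, 8].
Apply generators in sequence:
  After s6: [1, 2, 3, 4, 5, 7, 6, 8]
  After s5: [1, 2, 3, 4, 7, 5, 6, 8]
  After s5: [1, 2, 3, 4, 5, 7, 6, 8]
  After s5: [1, 2, 3, 4, 7, 5, 6, 8]
  After s6: [1, 2, 3, 4, 7, 6, 5, 8]
Final permutation: [1, 2, 3, 4, 7, 6, 5, 8]

[1, 2, 3, 4, 7, 6, 5, 8]


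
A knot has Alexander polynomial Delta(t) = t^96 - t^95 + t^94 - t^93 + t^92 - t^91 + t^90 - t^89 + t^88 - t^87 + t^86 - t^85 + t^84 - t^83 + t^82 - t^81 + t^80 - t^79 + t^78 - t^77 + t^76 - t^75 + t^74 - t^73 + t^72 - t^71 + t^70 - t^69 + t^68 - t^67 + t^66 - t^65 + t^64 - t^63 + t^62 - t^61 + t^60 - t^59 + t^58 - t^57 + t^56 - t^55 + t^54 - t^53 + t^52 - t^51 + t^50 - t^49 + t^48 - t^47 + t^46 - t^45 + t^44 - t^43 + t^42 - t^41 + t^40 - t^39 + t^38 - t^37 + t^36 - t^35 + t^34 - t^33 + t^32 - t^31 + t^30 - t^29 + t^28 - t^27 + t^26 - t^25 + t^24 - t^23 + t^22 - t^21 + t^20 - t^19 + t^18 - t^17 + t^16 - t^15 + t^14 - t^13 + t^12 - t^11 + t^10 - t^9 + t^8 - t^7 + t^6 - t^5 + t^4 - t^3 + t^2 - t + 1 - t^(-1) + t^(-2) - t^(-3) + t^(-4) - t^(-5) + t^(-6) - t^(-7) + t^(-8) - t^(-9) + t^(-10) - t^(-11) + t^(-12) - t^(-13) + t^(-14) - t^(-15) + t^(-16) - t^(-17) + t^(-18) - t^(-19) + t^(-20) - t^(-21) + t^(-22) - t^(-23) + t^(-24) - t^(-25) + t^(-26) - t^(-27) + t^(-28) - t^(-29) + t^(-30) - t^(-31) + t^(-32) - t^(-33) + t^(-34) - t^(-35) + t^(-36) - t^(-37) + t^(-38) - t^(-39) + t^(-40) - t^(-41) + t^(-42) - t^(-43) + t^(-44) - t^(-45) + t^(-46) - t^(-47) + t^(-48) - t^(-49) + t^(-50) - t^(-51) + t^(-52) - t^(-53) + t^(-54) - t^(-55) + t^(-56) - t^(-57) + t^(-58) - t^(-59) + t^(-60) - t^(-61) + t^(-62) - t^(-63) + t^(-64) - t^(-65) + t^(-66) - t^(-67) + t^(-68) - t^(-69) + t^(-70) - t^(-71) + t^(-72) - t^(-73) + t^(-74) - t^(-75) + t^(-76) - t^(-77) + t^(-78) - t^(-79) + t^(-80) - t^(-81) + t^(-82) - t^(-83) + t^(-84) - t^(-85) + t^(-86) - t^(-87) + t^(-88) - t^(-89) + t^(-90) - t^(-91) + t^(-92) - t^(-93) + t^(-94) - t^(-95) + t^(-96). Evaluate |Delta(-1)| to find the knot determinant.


Step 1: The polynomial has 193 terms with alternating signs, exponents from 96 down to -96.
Step 2: Substitute t = -1. The i-th term has coefficient (-1)^i and exponent (m-i),
  so its value is (-1)^i * (-1)^(m-i) = (-1)^m = 1 for every i.
Step 3: All 193 terms equal 1, so Delta(-1) = 193 * (1) = 193
Step 4: |Delta(-1)| = 193

193
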